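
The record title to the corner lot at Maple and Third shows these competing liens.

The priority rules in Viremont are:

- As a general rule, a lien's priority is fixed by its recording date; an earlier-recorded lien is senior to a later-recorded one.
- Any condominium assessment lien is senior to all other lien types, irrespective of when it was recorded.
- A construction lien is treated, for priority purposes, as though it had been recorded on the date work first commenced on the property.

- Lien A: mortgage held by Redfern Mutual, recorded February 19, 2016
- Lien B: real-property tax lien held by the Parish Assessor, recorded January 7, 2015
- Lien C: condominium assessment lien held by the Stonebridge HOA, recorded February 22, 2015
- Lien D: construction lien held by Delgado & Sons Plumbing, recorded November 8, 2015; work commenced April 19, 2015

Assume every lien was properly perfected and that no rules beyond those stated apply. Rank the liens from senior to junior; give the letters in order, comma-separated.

Effective dates: D relates back to April 19, 2015 (work commenced).
C is a condominium assessment lien, so it outranks all other liens regardless of date.
Among the remaining liens, by effective date: B (January 7, 2015), D (April 19, 2015), A (February 19, 2016).

C, B, D, A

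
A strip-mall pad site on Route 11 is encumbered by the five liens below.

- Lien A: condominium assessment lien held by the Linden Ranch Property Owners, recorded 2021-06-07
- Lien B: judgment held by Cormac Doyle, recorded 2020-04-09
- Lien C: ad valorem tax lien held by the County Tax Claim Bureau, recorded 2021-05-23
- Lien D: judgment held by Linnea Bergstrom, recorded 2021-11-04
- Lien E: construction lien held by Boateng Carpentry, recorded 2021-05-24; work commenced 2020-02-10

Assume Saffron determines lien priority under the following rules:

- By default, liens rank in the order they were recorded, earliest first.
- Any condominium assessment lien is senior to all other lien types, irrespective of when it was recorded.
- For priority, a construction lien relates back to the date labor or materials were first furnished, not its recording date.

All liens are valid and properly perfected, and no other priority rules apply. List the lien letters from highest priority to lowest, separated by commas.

A, E, B, C, D

Effective dates after the stated exceptions: E relates back to 2020-02-10 (work commenced).
A is a condominium assessment lien and takes priority over every other lien.
Remaining liens by effective date: E (2020-02-10), B (2020-04-09), C (2021-05-23), D (2021-11-04).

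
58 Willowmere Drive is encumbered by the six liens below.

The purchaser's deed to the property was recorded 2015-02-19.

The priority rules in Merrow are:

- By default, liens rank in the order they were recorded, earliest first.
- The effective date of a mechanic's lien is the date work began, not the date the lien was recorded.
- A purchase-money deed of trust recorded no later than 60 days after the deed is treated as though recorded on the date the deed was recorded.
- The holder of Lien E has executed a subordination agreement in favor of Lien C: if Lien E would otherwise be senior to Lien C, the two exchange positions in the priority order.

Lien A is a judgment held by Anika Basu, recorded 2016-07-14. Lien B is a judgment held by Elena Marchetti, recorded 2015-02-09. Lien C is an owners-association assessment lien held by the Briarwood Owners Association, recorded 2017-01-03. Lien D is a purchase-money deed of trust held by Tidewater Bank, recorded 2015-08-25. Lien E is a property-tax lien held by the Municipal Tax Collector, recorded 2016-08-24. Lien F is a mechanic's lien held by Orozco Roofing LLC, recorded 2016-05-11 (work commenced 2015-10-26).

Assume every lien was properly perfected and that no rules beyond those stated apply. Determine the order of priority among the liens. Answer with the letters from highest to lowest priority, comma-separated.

First, effective dates: D was recorded 187 days after the deed, outside the 60-day window, so it keeps its recording date; F is treated as recorded 2015-10-26, the work-commencement date.
By effective date: B (2015-02-09), D (2015-08-25), F (2015-10-26), A (2016-07-14), E (2016-08-24), C (2017-01-03).
E is senior to C before the subordination, so the two trade places.

B, D, F, A, C, E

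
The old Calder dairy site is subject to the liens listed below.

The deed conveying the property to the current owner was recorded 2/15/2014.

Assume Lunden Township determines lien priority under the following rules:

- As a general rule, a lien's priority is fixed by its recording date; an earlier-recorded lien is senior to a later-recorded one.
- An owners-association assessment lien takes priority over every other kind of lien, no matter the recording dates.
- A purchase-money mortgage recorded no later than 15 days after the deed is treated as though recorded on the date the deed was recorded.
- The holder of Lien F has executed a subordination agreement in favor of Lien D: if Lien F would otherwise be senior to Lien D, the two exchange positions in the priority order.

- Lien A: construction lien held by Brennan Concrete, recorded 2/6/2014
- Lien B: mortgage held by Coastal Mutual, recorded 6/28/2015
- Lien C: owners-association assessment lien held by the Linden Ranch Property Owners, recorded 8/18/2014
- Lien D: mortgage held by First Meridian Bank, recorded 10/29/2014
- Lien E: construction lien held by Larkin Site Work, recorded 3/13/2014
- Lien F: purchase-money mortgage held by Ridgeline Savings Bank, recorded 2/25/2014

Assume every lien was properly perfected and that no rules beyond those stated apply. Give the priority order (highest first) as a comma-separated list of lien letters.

Effective dates after the stated exceptions: F's effective date is the deed date, 2/15/2014.
C is an owners-association assessment lien, so it outranks all other liens regardless of date.
Remaining liens by effective date: A (2/6/2014), F (2/15/2014), E (3/13/2014), D (10/29/2014), B (6/28/2015).
F is senior to D before the subordination, so the two trade places.

C, A, D, E, F, B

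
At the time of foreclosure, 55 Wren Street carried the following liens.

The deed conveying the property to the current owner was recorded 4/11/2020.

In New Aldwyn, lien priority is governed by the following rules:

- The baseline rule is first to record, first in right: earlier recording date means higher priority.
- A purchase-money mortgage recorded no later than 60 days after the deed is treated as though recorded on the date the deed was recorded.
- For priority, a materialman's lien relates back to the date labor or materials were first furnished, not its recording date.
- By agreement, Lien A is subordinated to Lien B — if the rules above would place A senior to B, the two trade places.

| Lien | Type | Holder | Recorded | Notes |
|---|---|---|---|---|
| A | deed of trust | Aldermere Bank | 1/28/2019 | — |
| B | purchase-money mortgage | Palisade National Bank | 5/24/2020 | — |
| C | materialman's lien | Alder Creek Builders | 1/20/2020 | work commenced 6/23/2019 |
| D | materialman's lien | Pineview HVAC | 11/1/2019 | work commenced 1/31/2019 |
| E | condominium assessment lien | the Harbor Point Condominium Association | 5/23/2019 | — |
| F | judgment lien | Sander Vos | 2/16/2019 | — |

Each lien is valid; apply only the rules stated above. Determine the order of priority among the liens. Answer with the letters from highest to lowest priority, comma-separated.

Adjusting effective dates: B's effective date is the deed date, 4/11/2020; C is treated as recorded 6/23/2019, the work-commencement date; D's effective date is 1/31/2019, when work began.
By effective date, earliest first: A (1/28/2019), D (1/31/2019), F (2/16/2019), E (5/23/2019), C (6/23/2019), B (4/11/2020).
Because A would otherwise rank above B, the subordination swaps them.

B, D, F, E, C, A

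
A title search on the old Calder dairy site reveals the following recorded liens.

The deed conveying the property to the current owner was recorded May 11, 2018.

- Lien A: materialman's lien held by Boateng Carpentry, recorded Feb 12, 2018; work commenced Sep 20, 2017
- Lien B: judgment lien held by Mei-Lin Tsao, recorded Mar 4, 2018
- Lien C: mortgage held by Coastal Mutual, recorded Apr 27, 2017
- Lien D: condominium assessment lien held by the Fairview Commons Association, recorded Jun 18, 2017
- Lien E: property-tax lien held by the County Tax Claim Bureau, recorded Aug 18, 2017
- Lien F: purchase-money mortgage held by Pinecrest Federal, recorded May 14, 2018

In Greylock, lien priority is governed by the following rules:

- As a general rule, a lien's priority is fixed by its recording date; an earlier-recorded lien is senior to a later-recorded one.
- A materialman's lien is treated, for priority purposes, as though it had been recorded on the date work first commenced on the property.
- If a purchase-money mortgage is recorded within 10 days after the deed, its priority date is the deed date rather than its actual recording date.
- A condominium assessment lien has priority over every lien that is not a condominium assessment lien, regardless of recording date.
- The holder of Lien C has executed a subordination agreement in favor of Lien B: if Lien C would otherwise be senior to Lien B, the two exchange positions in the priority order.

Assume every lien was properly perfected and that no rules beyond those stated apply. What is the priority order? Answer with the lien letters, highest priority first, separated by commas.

Adjusting effective dates: A is treated as recorded Sep 20, 2017, the work-commencement date; F was recorded within the 10-day window, so its effective date is the deed date May 11, 2018.
D is a condominium assessment lien, so it outranks all other liens regardless of date.
The other liens, earliest effective date first: C (Apr 27, 2017), E (Aug 18, 2017), A (Sep 20, 2017), B (Mar 4, 2018), F (May 11, 2018).
The subordination applies — C was senior to B — so C and B swap.

D, B, E, A, C, F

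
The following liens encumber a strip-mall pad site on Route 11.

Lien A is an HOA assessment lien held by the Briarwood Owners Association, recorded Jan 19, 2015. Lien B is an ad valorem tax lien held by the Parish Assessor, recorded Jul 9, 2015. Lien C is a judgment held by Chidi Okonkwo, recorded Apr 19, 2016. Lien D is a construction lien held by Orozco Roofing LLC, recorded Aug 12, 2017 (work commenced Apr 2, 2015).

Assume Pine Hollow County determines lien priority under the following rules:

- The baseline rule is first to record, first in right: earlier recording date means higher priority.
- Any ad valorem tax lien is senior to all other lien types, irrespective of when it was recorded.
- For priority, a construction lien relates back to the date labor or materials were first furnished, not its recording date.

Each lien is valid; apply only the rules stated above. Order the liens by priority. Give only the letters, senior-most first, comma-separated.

B, A, D, C

First, effective dates: D's effective date is Apr 2, 2015, when work began.
B is an ad valorem tax lien, so it outranks all other liens regardless of date.
The other liens, earliest effective date first: A (Jan 19, 2015), D (Apr 2, 2015), C (Apr 19, 2016).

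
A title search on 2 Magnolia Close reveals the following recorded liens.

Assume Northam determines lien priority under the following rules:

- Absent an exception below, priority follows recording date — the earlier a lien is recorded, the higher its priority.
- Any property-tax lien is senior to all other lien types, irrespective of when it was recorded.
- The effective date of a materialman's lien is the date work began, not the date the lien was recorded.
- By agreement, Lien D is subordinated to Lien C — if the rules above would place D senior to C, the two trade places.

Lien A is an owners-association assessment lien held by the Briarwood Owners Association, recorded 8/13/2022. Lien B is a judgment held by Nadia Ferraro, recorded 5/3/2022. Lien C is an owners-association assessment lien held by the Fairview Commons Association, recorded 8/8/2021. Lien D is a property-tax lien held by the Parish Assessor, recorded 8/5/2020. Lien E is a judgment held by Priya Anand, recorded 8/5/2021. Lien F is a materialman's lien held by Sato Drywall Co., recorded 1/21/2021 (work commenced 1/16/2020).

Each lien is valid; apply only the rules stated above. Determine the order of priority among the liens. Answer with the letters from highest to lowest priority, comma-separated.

C, F, E, D, B, A

First, effective dates: F relates back to 1/16/2020 (work commenced).
D is a property-tax lien and takes priority over every other lien.
Remaining liens by effective date: F (1/16/2020), E (8/5/2021), C (8/8/2021), B (5/3/2022), A (8/13/2022).
Because D would otherwise rank above C, the subordination swaps them.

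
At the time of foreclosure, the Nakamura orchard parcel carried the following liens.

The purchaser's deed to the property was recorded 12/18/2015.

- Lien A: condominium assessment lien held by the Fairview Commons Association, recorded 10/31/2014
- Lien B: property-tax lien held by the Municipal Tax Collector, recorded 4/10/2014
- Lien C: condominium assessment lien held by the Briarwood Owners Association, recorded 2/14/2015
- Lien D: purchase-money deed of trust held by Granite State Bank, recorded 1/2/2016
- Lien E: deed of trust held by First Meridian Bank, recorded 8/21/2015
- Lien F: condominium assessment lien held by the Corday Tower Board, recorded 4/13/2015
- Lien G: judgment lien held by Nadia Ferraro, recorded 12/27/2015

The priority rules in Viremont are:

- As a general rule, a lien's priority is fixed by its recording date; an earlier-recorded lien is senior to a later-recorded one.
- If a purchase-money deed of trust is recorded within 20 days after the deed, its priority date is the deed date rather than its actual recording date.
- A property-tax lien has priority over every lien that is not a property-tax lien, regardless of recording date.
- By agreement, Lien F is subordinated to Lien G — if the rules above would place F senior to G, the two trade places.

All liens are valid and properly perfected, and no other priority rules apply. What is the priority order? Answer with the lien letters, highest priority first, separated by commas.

B, A, C, G, E, D, F

Effective dates after the stated exceptions: D's effective date is the deed date, 12/18/2015.
B is a property-tax lien and takes priority over every other lien.
The other liens, earliest effective date first: A (10/31/2014), C (2/14/2015), F (4/13/2015), E (8/21/2015), D (12/18/2015), G (12/27/2015).
F is senior to G before the subordination, so the two trade places.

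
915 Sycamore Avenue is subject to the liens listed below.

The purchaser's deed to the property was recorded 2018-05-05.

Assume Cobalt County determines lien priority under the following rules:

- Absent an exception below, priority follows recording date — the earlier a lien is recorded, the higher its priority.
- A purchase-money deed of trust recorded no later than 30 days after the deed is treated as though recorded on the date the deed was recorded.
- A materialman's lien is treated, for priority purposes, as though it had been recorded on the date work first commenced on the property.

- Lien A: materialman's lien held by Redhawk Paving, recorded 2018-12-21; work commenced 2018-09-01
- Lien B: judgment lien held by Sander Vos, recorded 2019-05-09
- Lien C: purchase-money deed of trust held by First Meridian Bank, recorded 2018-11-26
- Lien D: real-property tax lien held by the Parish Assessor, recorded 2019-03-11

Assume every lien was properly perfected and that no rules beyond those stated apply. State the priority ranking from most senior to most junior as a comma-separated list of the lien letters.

Effective dates: A's effective date is 2018-09-01, when work began; C was recorded 205 days after the deed, outside the 30-day window, so it keeps its recording date.
Ordering by effective date: A (2018-09-01), C (2018-11-26), D (2019-03-11), B (2019-05-09).

A, C, D, B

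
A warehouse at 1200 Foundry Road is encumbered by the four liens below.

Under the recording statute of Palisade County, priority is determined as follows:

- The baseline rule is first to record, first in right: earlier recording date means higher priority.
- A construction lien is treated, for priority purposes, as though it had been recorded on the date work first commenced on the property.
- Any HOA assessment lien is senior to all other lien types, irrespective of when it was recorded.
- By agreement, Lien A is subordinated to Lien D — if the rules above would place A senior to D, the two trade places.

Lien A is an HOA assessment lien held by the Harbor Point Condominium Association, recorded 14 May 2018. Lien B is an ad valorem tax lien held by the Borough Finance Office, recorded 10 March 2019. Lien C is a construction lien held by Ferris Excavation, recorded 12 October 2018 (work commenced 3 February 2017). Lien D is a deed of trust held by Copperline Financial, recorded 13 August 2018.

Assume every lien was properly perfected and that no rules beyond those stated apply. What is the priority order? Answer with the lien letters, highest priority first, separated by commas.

Effective dates: C relates back to 3 February 2017 (work commenced).
As an HOA assessment lien, A is senior to every other lien.
Among the remaining liens, by effective date: C (3 February 2017), D (13 August 2018), B (10 March 2019).
A would otherwise be senior to D, so under the subordination agreement A and D exchange positions.

D, C, A, B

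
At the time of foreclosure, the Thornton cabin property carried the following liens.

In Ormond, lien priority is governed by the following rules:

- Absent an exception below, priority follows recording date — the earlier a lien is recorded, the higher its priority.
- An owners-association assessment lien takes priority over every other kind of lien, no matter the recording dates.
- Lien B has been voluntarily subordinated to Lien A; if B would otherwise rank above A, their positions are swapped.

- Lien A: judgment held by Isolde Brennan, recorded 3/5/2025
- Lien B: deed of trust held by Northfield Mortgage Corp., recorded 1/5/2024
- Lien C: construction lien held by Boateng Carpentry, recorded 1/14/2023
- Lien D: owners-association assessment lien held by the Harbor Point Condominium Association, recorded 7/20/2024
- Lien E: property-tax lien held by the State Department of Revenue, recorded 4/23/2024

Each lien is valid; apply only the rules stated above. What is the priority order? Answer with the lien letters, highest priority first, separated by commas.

D, C, A, E, B

D, as an owners-association assessment lien, has superpriority and ranks first.
Among the remaining liens, by effective date: C (1/14/2023), B (1/5/2024), E (4/23/2024), A (3/5/2025).
B would otherwise be senior to A, so under the subordination agreement B and A exchange positions.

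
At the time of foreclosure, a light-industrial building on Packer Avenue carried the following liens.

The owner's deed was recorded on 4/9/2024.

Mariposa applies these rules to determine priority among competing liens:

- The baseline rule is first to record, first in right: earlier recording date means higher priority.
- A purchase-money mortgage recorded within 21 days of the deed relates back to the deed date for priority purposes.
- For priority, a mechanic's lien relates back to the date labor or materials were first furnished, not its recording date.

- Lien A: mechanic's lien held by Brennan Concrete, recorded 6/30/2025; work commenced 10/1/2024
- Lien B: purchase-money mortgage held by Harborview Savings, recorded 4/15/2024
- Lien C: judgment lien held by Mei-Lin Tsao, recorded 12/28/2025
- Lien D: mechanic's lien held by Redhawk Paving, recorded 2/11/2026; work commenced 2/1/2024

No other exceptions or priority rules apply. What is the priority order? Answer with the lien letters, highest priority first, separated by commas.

D, B, A, C

Effective dates: A is treated as recorded 10/1/2024, the work-commencement date; B was recorded within the 21-day window, so its effective date is the deed date 4/9/2024; D's effective date is 2/1/2024, when work began.
By effective date, earliest first: D (2/1/2024), B (4/9/2024), A (10/1/2024), C (12/28/2025).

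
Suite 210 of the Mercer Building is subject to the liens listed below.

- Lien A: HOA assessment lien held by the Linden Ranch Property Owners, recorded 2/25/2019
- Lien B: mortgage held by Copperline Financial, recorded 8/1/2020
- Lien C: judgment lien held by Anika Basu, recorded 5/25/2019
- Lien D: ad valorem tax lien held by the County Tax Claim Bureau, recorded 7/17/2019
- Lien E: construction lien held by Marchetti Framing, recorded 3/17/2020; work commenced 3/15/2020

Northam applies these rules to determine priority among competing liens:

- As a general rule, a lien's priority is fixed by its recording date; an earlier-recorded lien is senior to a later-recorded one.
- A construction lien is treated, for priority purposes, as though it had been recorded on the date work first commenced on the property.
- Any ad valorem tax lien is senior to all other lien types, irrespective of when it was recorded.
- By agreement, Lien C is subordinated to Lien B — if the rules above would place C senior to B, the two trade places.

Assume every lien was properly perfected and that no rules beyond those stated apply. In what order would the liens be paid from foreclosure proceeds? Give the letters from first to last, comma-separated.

D, A, B, E, C

Effective dates after the stated exceptions: E relates back to 3/15/2020 (work commenced).
As an ad valorem tax lien, D is senior to every other lien.
Ordering the rest by effective date: A (2/25/2019), C (5/25/2019), E (3/15/2020), B (8/1/2020).
C would otherwise be senior to B, so under the subordination agreement C and B exchange positions.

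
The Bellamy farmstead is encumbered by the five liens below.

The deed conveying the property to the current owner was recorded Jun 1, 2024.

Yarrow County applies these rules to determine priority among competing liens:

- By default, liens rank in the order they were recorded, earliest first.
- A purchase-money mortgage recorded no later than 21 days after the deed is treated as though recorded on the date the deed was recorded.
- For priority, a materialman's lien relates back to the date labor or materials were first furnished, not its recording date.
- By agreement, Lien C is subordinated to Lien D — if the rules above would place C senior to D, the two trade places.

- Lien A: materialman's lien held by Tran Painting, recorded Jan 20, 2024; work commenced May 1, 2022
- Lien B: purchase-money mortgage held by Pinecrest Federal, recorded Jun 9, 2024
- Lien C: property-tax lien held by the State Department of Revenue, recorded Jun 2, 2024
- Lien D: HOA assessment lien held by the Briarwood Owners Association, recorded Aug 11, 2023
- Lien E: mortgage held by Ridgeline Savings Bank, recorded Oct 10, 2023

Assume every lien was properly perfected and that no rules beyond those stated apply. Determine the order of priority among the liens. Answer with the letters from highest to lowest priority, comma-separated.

Effective dates: A is treated as recorded May 1, 2022, the work-commencement date; B relates back to the deed date Jun 1, 2024.
Ordering by effective date: A (May 1, 2022), D (Aug 11, 2023), E (Oct 10, 2023), B (Jun 1, 2024), C (Jun 2, 2024).
C is already junior to D, so the subordination agreement changes nothing.

A, D, E, B, C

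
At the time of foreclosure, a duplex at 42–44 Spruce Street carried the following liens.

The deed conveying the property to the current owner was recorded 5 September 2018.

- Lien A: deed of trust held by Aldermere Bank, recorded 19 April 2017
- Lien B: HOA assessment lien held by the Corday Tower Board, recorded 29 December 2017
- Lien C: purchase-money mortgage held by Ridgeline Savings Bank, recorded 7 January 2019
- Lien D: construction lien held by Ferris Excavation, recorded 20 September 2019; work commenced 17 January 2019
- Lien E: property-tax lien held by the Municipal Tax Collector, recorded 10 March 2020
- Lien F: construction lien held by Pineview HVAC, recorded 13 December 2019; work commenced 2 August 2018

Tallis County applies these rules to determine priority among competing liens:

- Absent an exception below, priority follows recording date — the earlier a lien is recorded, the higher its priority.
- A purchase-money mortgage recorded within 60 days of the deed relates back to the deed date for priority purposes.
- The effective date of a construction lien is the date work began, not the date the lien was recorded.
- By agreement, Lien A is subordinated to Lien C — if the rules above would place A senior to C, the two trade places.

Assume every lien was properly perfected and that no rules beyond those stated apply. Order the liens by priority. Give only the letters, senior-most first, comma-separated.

C, B, F, A, D, E

Adjusting effective dates: C was recorded 124 days after the deed, outside the 60-day window, so it keeps its recording date; D relates back to 17 January 2019 (work commenced); F is treated as recorded 2 August 2018, the work-commencement date.
Ordering by effective date: A (19 April 2017), B (29 December 2017), F (2 August 2018), C (7 January 2019), D (17 January 2019), E (10 March 2020).
The subordination applies — A was senior to C — so A and C swap.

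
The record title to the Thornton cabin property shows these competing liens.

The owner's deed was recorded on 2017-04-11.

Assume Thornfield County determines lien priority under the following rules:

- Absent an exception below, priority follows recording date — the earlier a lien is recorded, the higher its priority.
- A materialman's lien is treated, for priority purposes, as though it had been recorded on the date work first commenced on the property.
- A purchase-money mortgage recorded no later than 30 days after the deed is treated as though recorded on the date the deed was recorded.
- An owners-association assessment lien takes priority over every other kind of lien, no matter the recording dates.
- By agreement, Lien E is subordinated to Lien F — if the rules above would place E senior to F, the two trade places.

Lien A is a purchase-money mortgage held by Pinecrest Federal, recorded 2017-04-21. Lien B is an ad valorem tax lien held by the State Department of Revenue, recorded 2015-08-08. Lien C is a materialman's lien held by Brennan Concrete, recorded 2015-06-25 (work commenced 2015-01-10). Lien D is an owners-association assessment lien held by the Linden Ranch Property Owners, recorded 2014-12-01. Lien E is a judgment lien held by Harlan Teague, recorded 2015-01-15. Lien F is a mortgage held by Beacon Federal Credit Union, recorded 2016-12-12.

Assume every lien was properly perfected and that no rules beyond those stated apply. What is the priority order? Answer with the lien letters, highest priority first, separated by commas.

D, C, F, B, E, A

First, effective dates: A relates back to the deed date 2017-04-11; C is treated as recorded 2015-01-10, the work-commencement date.
As an owners-association assessment lien, D is senior to every other lien.
The other liens, earliest effective date first: C (2015-01-10), E (2015-01-15), B (2015-08-08), F (2016-12-12), A (2017-04-11).
Because E would otherwise rank above F, the subordination swaps them.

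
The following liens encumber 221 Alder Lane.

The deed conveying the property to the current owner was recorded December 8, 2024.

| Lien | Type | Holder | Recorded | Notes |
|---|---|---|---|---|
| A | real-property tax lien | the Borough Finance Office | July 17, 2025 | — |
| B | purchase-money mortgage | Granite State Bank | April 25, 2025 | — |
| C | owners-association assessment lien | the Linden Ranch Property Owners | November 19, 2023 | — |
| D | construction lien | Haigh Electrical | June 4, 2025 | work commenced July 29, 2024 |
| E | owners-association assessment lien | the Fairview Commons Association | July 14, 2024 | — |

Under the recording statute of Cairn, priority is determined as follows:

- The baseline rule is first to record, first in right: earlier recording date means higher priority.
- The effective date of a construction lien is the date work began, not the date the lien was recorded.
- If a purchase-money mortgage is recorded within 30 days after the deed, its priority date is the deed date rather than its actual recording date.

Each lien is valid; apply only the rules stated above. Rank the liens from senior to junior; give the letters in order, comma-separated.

C, E, D, B, A

First, effective dates: B was recorded 138 days after the deed — beyond 30 days — so no relation-back applies; D is treated as recorded July 29, 2024, the work-commencement date.
By effective date, earliest first: C (November 19, 2023), E (July 14, 2024), D (July 29, 2024), B (April 25, 2025), A (July 17, 2025).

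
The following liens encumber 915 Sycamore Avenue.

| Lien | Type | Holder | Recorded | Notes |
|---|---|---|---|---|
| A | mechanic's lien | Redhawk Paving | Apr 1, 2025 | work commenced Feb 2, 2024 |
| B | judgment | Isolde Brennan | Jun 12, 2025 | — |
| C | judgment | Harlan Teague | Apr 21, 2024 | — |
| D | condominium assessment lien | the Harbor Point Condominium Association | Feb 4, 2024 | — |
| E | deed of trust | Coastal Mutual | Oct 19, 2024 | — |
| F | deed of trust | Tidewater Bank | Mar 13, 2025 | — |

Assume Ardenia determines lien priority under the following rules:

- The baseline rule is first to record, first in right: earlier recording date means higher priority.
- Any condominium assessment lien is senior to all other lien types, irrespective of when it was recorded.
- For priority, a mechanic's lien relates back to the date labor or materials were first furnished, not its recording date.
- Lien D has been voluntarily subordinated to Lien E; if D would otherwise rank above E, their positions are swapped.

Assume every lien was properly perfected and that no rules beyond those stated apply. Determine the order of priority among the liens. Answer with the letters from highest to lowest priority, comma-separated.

E, A, C, D, F, B

First, effective dates: A is treated as recorded Feb 2, 2024, the work-commencement date.
As a condominium assessment lien, D is senior to every other lien.
Ordering the rest by effective date: A (Feb 2, 2024), C (Apr 21, 2024), E (Oct 19, 2024), F (Mar 13, 2025), B (Jun 12, 2025).
D would otherwise be senior to E, so under the subordination agreement D and E exchange positions.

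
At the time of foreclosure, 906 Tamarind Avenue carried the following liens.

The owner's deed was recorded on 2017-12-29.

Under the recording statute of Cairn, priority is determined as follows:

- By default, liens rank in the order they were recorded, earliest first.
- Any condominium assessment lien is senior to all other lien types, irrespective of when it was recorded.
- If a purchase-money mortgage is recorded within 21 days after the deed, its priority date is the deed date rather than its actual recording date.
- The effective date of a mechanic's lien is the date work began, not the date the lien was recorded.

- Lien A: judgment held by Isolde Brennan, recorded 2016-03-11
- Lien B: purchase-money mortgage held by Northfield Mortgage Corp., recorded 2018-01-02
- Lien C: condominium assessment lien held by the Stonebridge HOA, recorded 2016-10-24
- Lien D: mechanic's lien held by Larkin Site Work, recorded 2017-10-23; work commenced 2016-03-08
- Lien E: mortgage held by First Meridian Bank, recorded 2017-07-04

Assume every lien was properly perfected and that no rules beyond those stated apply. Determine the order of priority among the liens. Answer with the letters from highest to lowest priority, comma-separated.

Effective dates: B relates back to the deed date 2017-12-29; D's effective date is 2016-03-08, when work began.
As a condominium assessment lien, C is senior to every other lien.
Ordering the rest by effective date: D (2016-03-08), A (2016-03-11), E (2017-07-04), B (2017-12-29).

C, D, A, E, B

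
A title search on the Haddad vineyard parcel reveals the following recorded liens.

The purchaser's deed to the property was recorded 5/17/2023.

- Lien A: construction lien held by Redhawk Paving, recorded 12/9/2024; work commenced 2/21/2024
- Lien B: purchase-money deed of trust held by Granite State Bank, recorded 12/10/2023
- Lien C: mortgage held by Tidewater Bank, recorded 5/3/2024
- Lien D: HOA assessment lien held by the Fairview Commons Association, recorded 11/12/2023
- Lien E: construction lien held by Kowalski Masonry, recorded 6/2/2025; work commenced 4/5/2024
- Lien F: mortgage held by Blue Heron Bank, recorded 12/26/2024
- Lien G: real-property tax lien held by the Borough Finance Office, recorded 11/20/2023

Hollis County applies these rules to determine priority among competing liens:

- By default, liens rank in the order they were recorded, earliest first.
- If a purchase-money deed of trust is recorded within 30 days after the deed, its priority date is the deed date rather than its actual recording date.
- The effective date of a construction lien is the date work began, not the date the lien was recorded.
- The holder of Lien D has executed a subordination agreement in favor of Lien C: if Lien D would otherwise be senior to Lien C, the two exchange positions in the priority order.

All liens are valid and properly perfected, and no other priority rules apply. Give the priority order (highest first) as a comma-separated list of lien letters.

Effective dates: A's effective date is 2/21/2024, when work began; B was recorded 207 days after the deed — beyond 30 days — so no relation-back applies; E's effective date is 4/5/2024, when work began.
By effective date, earliest first: D (11/12/2023), G (11/20/2023), B (12/10/2023), A (2/21/2024), E (4/5/2024), C (5/3/2024), F (12/26/2024).
Because D would otherwise rank above C, the subordination swaps them.

C, G, B, A, E, D, F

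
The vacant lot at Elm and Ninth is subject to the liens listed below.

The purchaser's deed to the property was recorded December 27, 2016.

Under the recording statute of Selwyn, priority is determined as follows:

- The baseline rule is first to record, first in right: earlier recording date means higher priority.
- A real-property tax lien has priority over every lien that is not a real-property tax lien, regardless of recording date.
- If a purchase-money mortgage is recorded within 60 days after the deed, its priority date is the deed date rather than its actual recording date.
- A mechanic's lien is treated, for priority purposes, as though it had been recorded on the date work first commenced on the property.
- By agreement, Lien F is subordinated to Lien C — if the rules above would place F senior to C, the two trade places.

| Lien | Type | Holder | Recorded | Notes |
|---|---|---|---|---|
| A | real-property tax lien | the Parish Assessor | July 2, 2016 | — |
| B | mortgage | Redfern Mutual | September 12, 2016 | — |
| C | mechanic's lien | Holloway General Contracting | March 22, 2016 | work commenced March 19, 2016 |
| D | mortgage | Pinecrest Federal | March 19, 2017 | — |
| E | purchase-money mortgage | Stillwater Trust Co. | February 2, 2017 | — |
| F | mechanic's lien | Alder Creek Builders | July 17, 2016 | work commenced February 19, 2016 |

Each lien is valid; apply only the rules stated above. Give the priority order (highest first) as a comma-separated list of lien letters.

First, effective dates: C's effective date is March 19, 2016, when work began; E's effective date is the deed date, December 27, 2016; F is treated as recorded February 19, 2016, the work-commencement date.
A is a real-property tax lien, so it outranks all other liens regardless of date.
The other liens, earliest effective date first: F (February 19, 2016), C (March 19, 2016), B (September 12, 2016), E (December 27, 2016), D (March 19, 2017).
F would otherwise be senior to C, so under the subordination agreement F and C exchange positions.

A, C, F, B, E, D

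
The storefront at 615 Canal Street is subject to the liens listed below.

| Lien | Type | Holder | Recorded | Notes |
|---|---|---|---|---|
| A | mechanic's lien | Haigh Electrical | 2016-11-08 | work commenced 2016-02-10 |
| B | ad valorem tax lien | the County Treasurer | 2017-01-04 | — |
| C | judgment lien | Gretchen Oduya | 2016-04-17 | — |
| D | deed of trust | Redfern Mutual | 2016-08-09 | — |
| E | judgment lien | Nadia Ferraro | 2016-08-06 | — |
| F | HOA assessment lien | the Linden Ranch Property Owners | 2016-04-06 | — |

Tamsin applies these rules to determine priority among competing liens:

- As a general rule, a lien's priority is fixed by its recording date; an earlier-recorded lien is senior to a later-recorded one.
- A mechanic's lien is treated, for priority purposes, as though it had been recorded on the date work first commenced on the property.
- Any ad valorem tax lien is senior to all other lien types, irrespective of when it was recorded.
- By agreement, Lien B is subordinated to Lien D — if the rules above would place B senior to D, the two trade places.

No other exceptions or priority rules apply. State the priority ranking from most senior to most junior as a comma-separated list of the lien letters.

Effective dates: A relates back to 2016-02-10 (work commenced).
B is an ad valorem tax lien and takes priority over every other lien.
The other liens, earliest effective date first: A (2016-02-10), F (2016-04-06), C (2016-04-17), E (2016-08-06), D (2016-08-09).
Because B would otherwise rank above D, the subordination swaps them.

D, A, F, C, E, B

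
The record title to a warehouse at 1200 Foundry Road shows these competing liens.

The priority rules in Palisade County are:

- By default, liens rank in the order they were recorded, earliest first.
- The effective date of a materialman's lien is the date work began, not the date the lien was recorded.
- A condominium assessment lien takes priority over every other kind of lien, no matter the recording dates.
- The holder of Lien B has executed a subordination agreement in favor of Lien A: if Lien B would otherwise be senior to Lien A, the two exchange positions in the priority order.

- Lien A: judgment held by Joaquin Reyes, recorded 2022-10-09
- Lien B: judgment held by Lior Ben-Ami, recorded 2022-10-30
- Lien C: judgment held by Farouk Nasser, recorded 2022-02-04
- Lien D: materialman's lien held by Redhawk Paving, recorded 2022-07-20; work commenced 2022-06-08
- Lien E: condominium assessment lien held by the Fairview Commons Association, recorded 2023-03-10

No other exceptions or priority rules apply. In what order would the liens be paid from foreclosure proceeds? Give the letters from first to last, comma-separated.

E, C, D, A, B

Effective dates after the stated exceptions: D is treated as recorded 2022-06-08, the work-commencement date.
E is a condominium assessment lien and takes priority over every other lien.
Among the remaining liens, by effective date: C (2022-02-04), D (2022-06-08), A (2022-10-09), B (2022-10-30).
B is already junior to A, so the subordination agreement changes nothing.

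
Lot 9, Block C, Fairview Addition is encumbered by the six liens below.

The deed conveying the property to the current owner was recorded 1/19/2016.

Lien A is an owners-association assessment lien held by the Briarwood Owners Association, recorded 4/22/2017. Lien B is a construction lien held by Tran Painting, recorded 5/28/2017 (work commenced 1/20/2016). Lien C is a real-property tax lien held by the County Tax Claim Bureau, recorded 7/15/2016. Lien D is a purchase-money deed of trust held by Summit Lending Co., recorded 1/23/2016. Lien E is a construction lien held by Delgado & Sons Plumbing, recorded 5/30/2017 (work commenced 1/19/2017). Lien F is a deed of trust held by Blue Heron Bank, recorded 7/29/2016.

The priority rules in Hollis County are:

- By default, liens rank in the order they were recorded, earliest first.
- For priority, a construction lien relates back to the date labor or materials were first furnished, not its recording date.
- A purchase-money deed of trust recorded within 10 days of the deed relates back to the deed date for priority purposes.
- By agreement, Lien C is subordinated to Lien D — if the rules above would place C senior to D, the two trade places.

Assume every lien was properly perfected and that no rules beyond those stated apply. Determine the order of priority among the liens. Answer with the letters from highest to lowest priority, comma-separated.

First, effective dates: B relates back to 1/20/2016 (work commenced); D was recorded within the 10-day window, so its effective date is the deed date 1/19/2016; E is treated as recorded 1/19/2017, the work-commencement date.
By effective date: D (1/19/2016), B (1/20/2016), C (7/15/2016), F (7/29/2016), E (1/19/2017), A (4/22/2017).
Since C is not senior to D, the subordination leaves the order unchanged.

D, B, C, F, E, A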